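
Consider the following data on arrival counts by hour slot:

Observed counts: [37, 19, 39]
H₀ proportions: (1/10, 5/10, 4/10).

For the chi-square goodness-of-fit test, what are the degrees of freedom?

df = k − 1 = 3 − 1 = 2

degrees of freedom = 2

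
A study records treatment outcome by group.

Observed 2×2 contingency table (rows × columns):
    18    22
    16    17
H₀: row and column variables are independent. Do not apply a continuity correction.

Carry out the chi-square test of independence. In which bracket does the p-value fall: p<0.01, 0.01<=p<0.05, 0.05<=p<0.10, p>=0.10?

Row totals [40, 33], col totals [34, 39], n=73
χ² = (18−18.63)²/18.63 + (22−21.37)²/21.37 + (16−15.37)²/15.37 + (17−17.63)²/17.63 = 0.0883
df = 1
p-value (upper-tail) = 0.76641
→ bracket: p>=0.10

p-value bracket: p>=0.10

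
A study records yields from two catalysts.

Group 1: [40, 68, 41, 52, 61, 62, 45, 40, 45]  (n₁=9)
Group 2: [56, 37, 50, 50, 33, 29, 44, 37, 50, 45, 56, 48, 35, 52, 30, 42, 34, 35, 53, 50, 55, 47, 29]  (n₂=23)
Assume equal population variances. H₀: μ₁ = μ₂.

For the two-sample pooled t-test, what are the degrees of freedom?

df = n₁ + n₂ − 2 = 9 + 23 − 2 = 30

degrees of freedom = 30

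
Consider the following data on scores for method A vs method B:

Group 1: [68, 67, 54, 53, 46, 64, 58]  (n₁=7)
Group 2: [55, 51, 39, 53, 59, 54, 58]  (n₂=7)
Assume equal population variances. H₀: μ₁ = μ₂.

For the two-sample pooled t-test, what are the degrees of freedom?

df = n₁ + n₂ − 2 = 7 + 7 − 2 = 12

degrees of freedom = 12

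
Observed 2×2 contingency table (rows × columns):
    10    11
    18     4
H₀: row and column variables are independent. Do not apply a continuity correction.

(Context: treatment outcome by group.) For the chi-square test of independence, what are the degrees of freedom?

df = (r−1)(c−1) = (2−1)·(2−1) = 1

degrees of freedom = 1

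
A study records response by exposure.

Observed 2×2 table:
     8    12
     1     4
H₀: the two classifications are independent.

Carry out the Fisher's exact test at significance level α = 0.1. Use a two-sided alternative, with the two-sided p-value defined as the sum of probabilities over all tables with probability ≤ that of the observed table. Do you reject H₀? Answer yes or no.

reject H₀: no

Margins: r₁=20, r₂=5, c₁=9, c₂=16, n=25
p_obs = C(20,8)·C(5,1)/C(25,9); sum pmf over tables with pmf ≤ p_obs
p-value (two-sided) = 0.62055
At α=0.1: p ≥ α → fail to reject H₀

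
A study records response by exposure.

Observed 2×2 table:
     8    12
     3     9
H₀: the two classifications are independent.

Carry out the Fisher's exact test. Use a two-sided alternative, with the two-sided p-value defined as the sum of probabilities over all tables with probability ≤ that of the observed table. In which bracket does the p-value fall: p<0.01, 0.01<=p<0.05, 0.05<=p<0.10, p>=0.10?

p-value bracket: p>=0.10

Margins: r₁=20, r₂=12, c₁=11, c₂=21, n=32
p_obs = C(20,8)·C(12,3)/C(32,11); sum pmf over tables with pmf ≤ p_obs
p-value (two-sided) = 0.46467
→ bracket: p>=0.10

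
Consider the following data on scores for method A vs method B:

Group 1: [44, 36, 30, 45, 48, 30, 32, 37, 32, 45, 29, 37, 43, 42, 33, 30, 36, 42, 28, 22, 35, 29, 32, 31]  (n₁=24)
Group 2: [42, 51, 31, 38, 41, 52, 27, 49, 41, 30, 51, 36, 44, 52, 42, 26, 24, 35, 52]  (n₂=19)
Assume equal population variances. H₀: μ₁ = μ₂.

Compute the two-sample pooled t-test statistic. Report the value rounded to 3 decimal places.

x̄₁=35.333, s₁=6.696, n₁=24
x̄₂=40.211, s₂=9.508, n₂=19
s_p² = [23·6.696² + 18·9.508²]/41 = 64.8412
SE = √(s_p²·(1/24+1/19)) = 2.4727
t = (35.333−40.211)/2.4727 = -1.9724
df = 41

test statistic = -1.972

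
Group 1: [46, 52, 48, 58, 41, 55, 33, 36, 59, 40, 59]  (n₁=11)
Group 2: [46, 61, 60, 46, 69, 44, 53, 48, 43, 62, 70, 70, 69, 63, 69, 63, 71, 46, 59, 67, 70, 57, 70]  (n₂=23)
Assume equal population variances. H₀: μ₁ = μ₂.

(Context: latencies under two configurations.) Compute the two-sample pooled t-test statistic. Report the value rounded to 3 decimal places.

x̄₁=47.909, s₁=9.449, n₁=11
x̄₂=59.826, s₂=9.935, n₂=23
s_p² = [10·9.449² + 22·9.935²]/32 = 95.7567
SE = √(s_p²·(1/11+1/23)) = 3.5873
t = (47.909−59.826)/3.5873 = -3.3220
df = 32

test statistic = -3.322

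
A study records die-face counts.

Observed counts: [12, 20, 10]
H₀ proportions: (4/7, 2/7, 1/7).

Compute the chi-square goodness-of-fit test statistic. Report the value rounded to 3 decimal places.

n = 42; E_i = n·p_i = [24.00, 12.00, 6.00]
χ² = (12−24.00)²/24.00 + (20−12.00)²/12.00 + (10−6.00)²/6.00 = 14.0000
df = 2

test statistic = 14.000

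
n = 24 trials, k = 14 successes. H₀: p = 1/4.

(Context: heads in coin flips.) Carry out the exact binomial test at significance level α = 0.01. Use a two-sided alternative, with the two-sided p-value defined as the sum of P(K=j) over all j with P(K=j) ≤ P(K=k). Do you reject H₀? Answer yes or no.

reject H₀: yes

Exact binomial: n=24, k=14, p₀=1/4=0.2500
P(X=j) = C(n,j)·p₀^j·(1−p₀)^(n−j); p = Σ P(X=j) over j with P(X=j) ≤ P(X=14)
p-value (two-sided) = 0.00052
At α=0.01: p < α → reject H₀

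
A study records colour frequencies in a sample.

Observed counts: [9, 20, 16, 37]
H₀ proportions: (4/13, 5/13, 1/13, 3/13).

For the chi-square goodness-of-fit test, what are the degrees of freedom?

degrees of freedom = 3

df = k − 1 = 4 − 1 = 3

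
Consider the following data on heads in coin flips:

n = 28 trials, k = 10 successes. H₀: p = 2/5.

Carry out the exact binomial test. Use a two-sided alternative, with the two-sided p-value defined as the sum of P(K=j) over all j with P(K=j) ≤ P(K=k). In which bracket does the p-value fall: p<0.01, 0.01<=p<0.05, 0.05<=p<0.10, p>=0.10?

Exact binomial: n=28, k=10, p₀=2/5=0.4000
P(X=j) = C(n,j)·p₀^j·(1−p₀)^(n−j); p = Σ P(X=j) over j with P(X=j) ≤ P(X=10)
p-value (two-sided) = 0.70356
→ bracket: p>=0.10

p-value bracket: p>=0.10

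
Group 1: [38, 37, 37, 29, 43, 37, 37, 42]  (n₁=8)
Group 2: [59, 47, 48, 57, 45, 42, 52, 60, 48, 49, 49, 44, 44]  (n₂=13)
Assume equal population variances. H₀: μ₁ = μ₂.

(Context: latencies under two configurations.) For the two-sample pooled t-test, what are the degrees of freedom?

degrees of freedom = 19

df = n₁ + n₂ − 2 = 8 + 13 − 2 = 19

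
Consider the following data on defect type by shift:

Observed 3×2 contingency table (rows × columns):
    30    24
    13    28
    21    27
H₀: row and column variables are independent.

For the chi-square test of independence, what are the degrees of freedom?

degrees of freedom = 2

df = (r−1)(c−1) = (3−1)·(2−1) = 2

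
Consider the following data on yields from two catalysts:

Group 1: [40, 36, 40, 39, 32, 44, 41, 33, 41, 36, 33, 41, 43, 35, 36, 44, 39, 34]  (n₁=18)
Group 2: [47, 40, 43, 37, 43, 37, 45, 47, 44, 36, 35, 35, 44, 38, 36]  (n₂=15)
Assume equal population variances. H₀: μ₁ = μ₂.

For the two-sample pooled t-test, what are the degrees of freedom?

df = n₁ + n₂ − 2 = 18 + 15 − 2 = 31

degrees of freedom = 31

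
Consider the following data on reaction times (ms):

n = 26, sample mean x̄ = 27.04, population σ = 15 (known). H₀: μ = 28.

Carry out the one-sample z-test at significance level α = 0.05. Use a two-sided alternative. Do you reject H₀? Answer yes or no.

reject H₀: no

SE = σ/√n = 15/√26 = 2.9417
z = (x̄−μ₀)/SE = (27.04−28)/2.9417 = -0.3263
p-value (two-sided) = 0.74417
At α=0.05: p ≥ α → fail to reject H₀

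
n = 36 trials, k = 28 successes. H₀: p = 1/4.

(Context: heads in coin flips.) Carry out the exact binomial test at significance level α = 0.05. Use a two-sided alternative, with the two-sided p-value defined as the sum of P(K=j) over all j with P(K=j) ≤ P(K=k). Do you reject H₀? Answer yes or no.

reject H₀: yes

Exact binomial: n=36, k=28, p₀=1/4=0.2500
P(X=j) = C(n,j)·p₀^j·(1−p₀)^(n−j); p = Σ P(X=j) over j with P(X=j) ≤ P(X=28)
p-value (two-sided) = 0.00000
At α=0.05: p < α → reject H₀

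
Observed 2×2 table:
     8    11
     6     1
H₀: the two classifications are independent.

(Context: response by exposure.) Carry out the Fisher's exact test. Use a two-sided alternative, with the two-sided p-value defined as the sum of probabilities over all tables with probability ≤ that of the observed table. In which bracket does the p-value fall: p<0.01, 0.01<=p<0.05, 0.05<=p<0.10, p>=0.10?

Margins: r₁=19, r₂=7, c₁=14, c₂=12, n=26
p_obs = C(19,8)·C(7,6)/C(26,14); sum pmf over tables with pmf ≤ p_obs
p-value (two-sided) = 0.08087
→ bracket: 0.05<=p<0.10

p-value bracket: 0.05<=p<0.10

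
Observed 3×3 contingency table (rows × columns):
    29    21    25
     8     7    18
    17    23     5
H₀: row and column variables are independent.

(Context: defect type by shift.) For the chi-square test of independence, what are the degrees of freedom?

df = (r−1)(c−1) = (3−1)·(3−1) = 4

degrees of freedom = 4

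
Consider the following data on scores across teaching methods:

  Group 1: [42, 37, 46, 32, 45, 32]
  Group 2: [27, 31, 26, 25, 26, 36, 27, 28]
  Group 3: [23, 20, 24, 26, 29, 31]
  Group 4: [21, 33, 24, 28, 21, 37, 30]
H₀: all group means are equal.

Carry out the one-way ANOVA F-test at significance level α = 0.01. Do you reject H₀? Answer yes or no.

Group means [39.00, 28.25, 25.50, 27.71], grand mean 29.889
SSB = Σnᵢ(x̄ᵢ−x̄)² = 668.238; SSW = ΣΣ(x−x̄ᵢ)² = 592.429
MSB = 668.238/3 = 222.7460; MSW = 592.429/23 = 25.7578
F = MSB/MSW = 8.6477
df = (3, 23)
p-value (upper-tail) = 0.00050
At α=0.01: p < α → reject H₀

reject H₀: yes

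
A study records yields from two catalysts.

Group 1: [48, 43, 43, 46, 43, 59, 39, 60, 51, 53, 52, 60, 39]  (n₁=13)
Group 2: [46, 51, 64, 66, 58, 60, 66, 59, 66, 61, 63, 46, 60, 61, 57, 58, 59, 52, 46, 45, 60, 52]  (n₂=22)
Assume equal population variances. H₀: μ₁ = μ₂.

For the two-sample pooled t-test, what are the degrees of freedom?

degrees of freedom = 33

df = n₁ + n₂ − 2 = 13 + 22 − 2 = 33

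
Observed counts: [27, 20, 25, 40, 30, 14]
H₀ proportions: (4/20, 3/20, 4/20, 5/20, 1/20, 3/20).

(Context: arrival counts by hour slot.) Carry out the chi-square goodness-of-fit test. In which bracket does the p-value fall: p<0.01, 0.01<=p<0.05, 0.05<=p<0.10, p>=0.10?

p-value bracket: p<0.01

n = 156; E_i = n·p_i = [31.20, 23.40, 31.20, 39.00, 7.80, 23.40]
χ² = (27−31.20)²/31.20 + (20−23.40)²/23.40 + (25−31.20)²/31.20 + (40−39.00)²/39.00 + (30−7.80)²/7.80 + (14−23.40)²/23.40 = 69.2778
df = 5
p-value (upper-tail) = 0.00000
→ bracket: p<0.01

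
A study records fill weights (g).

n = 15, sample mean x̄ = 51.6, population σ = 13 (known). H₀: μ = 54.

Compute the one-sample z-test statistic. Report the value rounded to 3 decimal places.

SE = σ/√n = 13/√15 = 3.3566
z = (x̄−μ₀)/SE = (51.6−54)/3.3566 = -0.7150

test statistic = -0.715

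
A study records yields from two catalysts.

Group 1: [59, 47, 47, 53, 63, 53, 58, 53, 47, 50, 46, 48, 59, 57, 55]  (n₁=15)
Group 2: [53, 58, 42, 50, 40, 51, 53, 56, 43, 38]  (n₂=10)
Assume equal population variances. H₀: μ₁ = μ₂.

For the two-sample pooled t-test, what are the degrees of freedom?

degrees of freedom = 23

df = n₁ + n₂ − 2 = 15 + 10 − 2 = 23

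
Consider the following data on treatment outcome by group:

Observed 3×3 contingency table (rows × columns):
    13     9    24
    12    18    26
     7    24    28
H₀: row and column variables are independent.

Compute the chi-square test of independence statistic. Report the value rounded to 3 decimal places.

Row totals [46, 56, 59], col totals [32, 51, 78], n=161
χ² = (13−9.14)²/9.14 + (9−14.57)²/14.57 + (24−22.29)²/22.29 + (12−11.13)²/11.13 + (18−17.74)²/17.74 + (26−27.13)²/27.13 + (7−11.73)²/11.73 + (24−18.69)²/18.69 + (28−28.58)²/28.58 = 7.4343
df = 4

test statistic = 7.434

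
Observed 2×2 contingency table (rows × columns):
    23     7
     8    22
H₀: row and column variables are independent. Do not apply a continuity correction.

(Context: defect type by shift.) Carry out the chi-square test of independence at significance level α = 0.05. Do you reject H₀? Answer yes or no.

reject H₀: yes

Row totals [30, 30], col totals [31, 29], n=60
χ² = (23−15.50)²/15.50 + (7−14.50)²/14.50 + (8−15.50)²/15.50 + (22−14.50)²/14.50 = 15.0167
df = 1
p-value (upper-tail) = 0.00011
At α=0.05: p < α → reject H₀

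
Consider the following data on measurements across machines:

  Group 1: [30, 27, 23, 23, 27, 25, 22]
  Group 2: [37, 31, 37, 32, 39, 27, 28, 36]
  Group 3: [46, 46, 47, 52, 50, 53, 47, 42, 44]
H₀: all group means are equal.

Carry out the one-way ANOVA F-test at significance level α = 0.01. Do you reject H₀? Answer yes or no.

Group means [25.29, 33.38, 47.44], grand mean 36.292
SSB = Σnᵢ(x̄ᵢ−x̄)² = 2035.433; SSW = ΣΣ(x−x̄ᵢ)² = 295.526
MSB = 2035.433/2 = 1017.7163; MSW = 295.526/21 = 14.0727
F = MSB/MSW = 72.3187
df = (2, 21)
p-value (upper-tail) = 0.00000
At α=0.01: p < α → reject H₀

reject H₀: yes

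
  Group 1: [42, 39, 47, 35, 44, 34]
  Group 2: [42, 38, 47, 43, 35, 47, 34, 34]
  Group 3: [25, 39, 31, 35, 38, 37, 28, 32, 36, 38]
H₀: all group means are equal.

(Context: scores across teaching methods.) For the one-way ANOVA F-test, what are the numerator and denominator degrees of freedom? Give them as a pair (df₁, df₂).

degrees of freedom = [2, 21]

k = 3 groups, N = 24 total
df = (k−1, N−k) = (3−1, 24−3) = (2, 21)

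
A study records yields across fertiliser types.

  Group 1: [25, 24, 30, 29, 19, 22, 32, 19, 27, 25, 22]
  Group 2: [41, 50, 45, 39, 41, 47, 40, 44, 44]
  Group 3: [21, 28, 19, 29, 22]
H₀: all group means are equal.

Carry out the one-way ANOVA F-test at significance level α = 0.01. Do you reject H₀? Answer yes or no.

reject H₀: yes

Group means [24.91, 43.44, 23.80], grand mean 31.360
SSB = Σnᵢ(x̄ᵢ−x̄)² = 2057.829; SSW = ΣΣ(x−x̄ᵢ)² = 365.931
MSB = 2057.829/2 = 1028.9143; MSW = 365.931/22 = 16.6332
F = MSB/MSW = 61.8589
df = (2, 22)
p-value (upper-tail) = 0.00000
At α=0.01: p < α → reject H₀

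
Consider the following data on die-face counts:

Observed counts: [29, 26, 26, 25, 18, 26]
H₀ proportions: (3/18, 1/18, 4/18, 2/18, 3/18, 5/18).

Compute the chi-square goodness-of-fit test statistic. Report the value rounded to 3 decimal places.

n = 150; E_i = n·p_i = [25.00, 8.33, 33.33, 16.67, 25.00, 41.67]
χ² = (29−25.00)²/25.00 + (26−8.33)²/8.33 + (26−33.33)²/33.33 + (25−16.67)²/16.67 + (18−25.00)²/25.00 + (26−41.67)²/41.67 = 51.7240
df = 5

test statistic = 51.724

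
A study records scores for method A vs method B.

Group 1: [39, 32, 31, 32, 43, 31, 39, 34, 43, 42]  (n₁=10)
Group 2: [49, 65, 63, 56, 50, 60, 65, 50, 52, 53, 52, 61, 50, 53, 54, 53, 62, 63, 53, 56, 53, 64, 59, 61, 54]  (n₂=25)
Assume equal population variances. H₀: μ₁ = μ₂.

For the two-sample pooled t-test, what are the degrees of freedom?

df = n₁ + n₂ − 2 = 10 + 25 − 2 = 33

degrees of freedom = 33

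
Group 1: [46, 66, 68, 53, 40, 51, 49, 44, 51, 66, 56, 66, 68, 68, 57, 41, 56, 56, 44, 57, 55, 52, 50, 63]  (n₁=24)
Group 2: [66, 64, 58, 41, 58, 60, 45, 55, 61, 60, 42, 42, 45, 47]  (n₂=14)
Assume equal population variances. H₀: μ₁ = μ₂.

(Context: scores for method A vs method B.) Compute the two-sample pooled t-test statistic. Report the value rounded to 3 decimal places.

test statistic = 0.662

x̄₁=55.125, s₁=8.833, n₁=24
x̄₂=53.143, s₂=9.012, n₂=14
s_p² = [23·8.833² + 13·9.012²]/36 = 79.1761
SE = √(s_p²·(1/24+1/14)) = 2.9924
t = (55.125−53.143)/2.9924 = 0.6624
df = 36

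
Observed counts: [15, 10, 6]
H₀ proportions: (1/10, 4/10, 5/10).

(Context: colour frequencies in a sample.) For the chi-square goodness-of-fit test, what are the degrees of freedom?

degrees of freedom = 2

df = k − 1 = 3 − 1 = 2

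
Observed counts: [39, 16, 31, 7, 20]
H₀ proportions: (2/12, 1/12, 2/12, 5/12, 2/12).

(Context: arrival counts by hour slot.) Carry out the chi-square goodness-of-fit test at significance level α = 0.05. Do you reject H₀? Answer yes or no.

reject H₀: yes

n = 113; E_i = n·p_i = [18.83, 9.42, 18.83, 47.08, 18.83]
χ² = (39−18.83)²/18.83 + (16−9.42)²/9.42 + (31−18.83)²/18.83 + (7−47.08)²/47.08 + (20−18.83)²/18.83 = 68.2531
df = 4
p-value (upper-tail) = 0.00000
At α=0.05: p < α → reject H₀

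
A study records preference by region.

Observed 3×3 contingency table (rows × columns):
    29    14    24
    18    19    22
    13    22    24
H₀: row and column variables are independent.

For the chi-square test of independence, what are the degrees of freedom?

degrees of freedom = 4

df = (r−1)(c−1) = (3−1)·(3−1) = 4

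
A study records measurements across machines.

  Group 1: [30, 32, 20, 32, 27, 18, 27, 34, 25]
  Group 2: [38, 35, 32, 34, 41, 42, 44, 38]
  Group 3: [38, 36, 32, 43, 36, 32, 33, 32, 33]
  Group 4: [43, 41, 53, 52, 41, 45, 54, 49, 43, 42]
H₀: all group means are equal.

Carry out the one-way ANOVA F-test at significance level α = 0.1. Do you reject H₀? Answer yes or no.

reject H₀: yes

Group means [27.22, 38.00, 35.00, 46.30], grand mean 36.861
SSB = Σnᵢ(x̄ᵢ−x̄)² = 1768.650; SSW = ΣΣ(x−x̄ᵢ)² = 715.656
MSB = 1768.650/3 = 589.5500; MSW = 715.656/32 = 22.3642
F = MSB/MSW = 26.3613
df = (3, 32)
p-value (upper-tail) = 0.00000
At α=0.1: p < α → reject H₀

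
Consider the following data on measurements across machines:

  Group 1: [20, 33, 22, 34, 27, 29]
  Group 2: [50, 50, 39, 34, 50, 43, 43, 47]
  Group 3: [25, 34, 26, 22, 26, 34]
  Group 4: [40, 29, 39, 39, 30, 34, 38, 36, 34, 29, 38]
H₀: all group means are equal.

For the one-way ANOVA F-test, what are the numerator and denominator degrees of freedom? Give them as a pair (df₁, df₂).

k = 4 groups, N = 31 total
df = (k−1, N−k) = (4−1, 31−4) = (3, 27)

degrees of freedom = [3, 27]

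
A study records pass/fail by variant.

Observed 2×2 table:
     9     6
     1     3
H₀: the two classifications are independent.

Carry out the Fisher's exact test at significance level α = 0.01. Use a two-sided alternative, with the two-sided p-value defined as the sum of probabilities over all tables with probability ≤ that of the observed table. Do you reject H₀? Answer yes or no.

Margins: r₁=15, r₂=4, c₁=10, c₂=9, n=19
p_obs = C(15,9)·C(4,1)/C(19,10); sum pmf over tables with pmf ≤ p_obs
p-value (two-sided) = 0.30341
At α=0.01: p ≥ α → fail to reject H₀

reject H₀: no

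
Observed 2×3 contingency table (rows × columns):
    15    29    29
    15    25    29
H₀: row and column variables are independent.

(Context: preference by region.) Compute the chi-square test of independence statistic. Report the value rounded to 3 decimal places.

test statistic = 0.184

Row totals [73, 69], col totals [30, 54, 58], n=142
χ² = (15−15.42)²/15.42 + (29−27.76)²/27.76 + (29−29.82)²/29.82 + (15−14.58)²/14.58 + (25−26.24)²/26.24 + (29−28.18)²/28.18 = 0.1838
df = 2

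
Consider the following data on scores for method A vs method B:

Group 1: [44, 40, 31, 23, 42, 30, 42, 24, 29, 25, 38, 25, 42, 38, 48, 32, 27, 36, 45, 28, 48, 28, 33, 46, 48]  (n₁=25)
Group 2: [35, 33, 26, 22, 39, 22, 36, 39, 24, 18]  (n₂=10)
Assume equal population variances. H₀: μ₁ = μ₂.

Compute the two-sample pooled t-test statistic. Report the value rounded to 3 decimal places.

test statistic = 2.029

x̄₁=35.680, s₁=8.430, n₁=25
x̄₂=29.400, s₂=7.834, n₂=10
s_p² = [24·8.430² + 9·7.834²]/33 = 68.4194
SE = √(s_p²·(1/25+1/10)) = 3.0949
t = (35.680−29.400)/3.0949 = 2.0291
df = 33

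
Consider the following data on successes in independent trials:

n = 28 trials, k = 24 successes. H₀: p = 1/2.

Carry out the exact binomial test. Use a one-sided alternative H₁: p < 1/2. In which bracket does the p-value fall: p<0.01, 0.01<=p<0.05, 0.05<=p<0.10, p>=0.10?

p-value bracket: p>=0.10

Exact binomial: n=28, k=24, p₀=1/2=0.5000
P(X≤24) from Σ C(n,i)·p₀^i·(1−p₀)^(n−i)
p-value (one-sided, H₁ less) = 0.99999
→ bracket: p>=0.10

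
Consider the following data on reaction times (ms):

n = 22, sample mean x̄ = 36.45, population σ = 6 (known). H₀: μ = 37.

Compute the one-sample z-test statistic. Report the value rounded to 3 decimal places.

test statistic = -0.430

SE = σ/√n = 6/√22 = 1.2792
z = (x̄−μ₀)/SE = (36.45−37)/1.2792 = -0.4300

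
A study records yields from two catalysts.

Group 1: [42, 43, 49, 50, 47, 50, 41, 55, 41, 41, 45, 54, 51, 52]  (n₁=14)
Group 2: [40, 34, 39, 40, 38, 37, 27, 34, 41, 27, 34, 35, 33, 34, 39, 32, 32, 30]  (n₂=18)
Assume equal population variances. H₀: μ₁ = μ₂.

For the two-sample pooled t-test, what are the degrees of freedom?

df = n₁ + n₂ − 2 = 14 + 18 − 2 = 30

degrees of freedom = 30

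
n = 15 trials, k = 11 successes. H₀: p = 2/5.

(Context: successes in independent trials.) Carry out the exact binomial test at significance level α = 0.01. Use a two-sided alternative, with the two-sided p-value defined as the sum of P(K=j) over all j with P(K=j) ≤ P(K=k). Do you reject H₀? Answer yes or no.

reject H₀: no

Exact binomial: n=15, k=11, p₀=2/5=0.4000
P(X=j) = C(n,j)·p₀^j·(1−p₀)^(n−j); p = Σ P(X=j) over j with P(X=j) ≤ P(X=11)
p-value (two-sided) = 0.01452
At α=0.01: p ≥ α → fail to reject H₀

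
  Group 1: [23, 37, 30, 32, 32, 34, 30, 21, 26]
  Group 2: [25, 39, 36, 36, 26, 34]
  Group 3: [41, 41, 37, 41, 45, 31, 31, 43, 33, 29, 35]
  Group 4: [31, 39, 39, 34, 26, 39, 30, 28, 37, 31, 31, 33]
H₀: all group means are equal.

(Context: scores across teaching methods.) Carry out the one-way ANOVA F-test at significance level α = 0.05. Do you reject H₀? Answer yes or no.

reject H₀: yes

Group means [29.44, 32.67, 37.00, 33.17], grand mean 33.316
SSB = Σnᵢ(x̄ᵢ−x̄)² = 286.988; SSW = ΣΣ(x−x̄ᵢ)² = 907.222
MSB = 286.988/3 = 95.6628; MSW = 907.222/34 = 26.6830
F = MSB/MSW = 3.5852
df = (3, 34)
p-value (upper-tail) = 0.02357
At α=0.05: p < α → reject H₀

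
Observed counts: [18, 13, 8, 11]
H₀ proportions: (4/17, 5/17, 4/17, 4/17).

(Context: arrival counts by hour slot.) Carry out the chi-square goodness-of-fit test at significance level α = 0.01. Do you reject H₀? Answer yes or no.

reject H₀: no

n = 50; E_i = n·p_i = [11.76, 14.71, 11.76, 11.76]
χ² = (18−11.76)²/11.76 + (13−14.71)²/14.71 + (8−11.76)²/11.76 + (11−11.76)²/11.76 = 4.7570
df = 3
p-value (upper-tail) = 0.19048
At α=0.01: p ≥ α → fail to reject H₀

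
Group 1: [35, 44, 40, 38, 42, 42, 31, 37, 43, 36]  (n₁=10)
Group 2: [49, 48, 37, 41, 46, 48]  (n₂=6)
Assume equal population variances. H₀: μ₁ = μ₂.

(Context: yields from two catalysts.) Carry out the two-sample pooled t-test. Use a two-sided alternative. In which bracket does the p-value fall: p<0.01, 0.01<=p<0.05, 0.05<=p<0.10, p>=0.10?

p-value bracket: 0.01<=p<0.05

x̄₁=38.800, s₁=4.131, n₁=10
x̄₂=44.833, s₂=4.792, n₂=6
s_p² = [9·4.131² + 5·4.792²]/14 = 19.1738
SE = √(s_p²·(1/10+1/6)) = 2.2612
t = (38.800−44.833)/2.2612 = -2.6682
df = 14
p-value (two-sided) = 0.01836
→ bracket: 0.01<=p<0.05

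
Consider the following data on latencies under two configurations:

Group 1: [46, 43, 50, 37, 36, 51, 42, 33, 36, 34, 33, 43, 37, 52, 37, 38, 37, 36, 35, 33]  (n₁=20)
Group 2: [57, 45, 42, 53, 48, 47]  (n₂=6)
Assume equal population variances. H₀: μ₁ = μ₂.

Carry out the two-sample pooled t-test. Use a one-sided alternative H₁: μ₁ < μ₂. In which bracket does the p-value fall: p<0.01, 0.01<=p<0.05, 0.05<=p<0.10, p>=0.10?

p-value bracket: p<0.01

x̄₁=39.450, s₁=6.126, n₁=20
x̄₂=48.667, s₂=5.465, n₂=6
s_p² = [19·6.126² + 5·5.465²]/24 = 35.9285
SE = √(s_p²·(1/20+1/6)) = 2.7901
t = (39.450−48.667)/2.7901 = -3.3034
df = 24
p-value (one-sided, H₁ less) = 0.00149
→ bracket: p<0.01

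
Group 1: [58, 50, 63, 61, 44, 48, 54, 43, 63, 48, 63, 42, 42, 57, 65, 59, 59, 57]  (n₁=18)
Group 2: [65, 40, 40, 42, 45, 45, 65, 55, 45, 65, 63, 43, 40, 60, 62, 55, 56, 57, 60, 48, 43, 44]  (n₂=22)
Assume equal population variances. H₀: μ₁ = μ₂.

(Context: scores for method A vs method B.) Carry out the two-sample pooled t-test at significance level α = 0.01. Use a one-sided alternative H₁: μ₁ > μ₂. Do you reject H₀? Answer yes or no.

reject H₀: no

x̄₁=54.222, s₁=8.019, n₁=18
x̄₂=51.727, s₂=9.346, n₂=22
s_p² = [17·8.019² + 21·9.346²]/38 = 77.0388
SE = √(s_p²·(1/18+1/22)) = 2.7896
t = (54.222−51.727)/2.7896 = 0.8944
df = 38
p-value (one-sided, H₁ greater) = 0.18837
At α=0.01: p ≥ α → fail to reject H₀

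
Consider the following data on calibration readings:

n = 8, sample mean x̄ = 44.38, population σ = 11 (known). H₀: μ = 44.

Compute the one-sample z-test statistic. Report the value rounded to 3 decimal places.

SE = σ/√n = 11/√8 = 3.8891
z = (x̄−μ₀)/SE = (44.38−44)/3.8891 = 0.0977

test statistic = 0.098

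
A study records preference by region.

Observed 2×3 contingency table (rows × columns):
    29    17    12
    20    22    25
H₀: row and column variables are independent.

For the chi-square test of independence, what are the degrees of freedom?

degrees of freedom = 2

df = (r−1)(c−1) = (2−1)·(3−1) = 2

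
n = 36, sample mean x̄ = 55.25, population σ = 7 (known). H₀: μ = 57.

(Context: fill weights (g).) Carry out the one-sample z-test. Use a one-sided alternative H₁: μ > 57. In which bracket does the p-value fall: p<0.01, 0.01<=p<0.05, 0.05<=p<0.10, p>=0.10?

p-value bracket: p>=0.10

SE = σ/√n = 7/√36 = 1.1667
z = (x̄−μ₀)/SE = (55.25−57)/1.1667 = -1.5000
p-value (one-sided, H₁ greater) = 0.93319
→ bracket: p>=0.10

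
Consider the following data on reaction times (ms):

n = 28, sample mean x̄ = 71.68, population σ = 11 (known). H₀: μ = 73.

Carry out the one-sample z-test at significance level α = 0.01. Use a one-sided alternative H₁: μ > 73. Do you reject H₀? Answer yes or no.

SE = σ/√n = 11/√28 = 2.0788
z = (x̄−μ₀)/SE = (71.68−73)/2.0788 = -0.6350
p-value (one-sided, H₁ greater) = 0.73728
At α=0.01: p ≥ α → fail to reject H₀

reject H₀: no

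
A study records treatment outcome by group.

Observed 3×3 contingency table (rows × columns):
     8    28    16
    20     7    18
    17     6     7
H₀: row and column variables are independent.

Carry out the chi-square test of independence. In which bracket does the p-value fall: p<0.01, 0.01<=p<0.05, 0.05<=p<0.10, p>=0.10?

p-value bracket: p<0.01

Row totals [52, 45, 30], col totals [45, 41, 41], n=127
χ² = (8−18.43)²/18.43 + (28−16.79)²/16.79 + (16−16.79)²/16.79 + (20−15.94)²/15.94 + (7−14.53)²/14.53 + (18−14.53)²/14.53 + (17−10.63)²/10.63 + (6−9.69)²/9.69 + (7−9.69)²/9.69 = 25.1503
df = 4
p-value (upper-tail) = 0.00005
→ bracket: p<0.01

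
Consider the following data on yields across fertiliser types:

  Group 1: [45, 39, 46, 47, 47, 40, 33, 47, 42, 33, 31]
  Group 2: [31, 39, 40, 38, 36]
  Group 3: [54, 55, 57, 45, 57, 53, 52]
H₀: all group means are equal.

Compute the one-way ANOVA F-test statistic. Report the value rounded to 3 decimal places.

test statistic = 18.066

Group means [40.91, 36.80, 53.29], grand mean 43.783
SSB = Σnᵢ(x̄ᵢ−x̄)² = 966.775; SSW = ΣΣ(x−x̄ᵢ)² = 535.138
MSB = 966.775/2 = 483.3877; MSW = 535.138/20 = 26.7569
F = MSB/MSW = 18.0659
df = (2, 20)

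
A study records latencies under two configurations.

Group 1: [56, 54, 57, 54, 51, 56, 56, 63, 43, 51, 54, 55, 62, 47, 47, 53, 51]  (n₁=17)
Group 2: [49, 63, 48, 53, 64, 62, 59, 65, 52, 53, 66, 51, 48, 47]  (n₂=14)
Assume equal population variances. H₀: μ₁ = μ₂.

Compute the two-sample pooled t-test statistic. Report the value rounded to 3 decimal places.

test statistic = -0.999

x̄₁=53.529, s₁=5.064, n₁=17
x̄₂=55.714, s₂=7.097, n₂=14
s_p² = [16·5.064² + 13·7.097²]/29 = 36.7273
SE = √(s_p²·(1/17+1/14)) = 2.1872
t = (53.529−55.714)/2.1872 = -0.9989
df = 29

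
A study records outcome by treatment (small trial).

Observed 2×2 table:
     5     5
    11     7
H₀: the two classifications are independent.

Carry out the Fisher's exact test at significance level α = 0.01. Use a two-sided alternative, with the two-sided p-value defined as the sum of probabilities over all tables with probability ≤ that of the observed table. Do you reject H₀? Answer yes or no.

Margins: r₁=10, r₂=18, c₁=16, c₂=12, n=28
p_obs = C(10,5)·C(18,11)/C(28,16); sum pmf over tables with pmf ≤ p_obs
p-value (two-sided) = 0.69794
At α=0.01: p ≥ α → fail to reject H₀

reject H₀: no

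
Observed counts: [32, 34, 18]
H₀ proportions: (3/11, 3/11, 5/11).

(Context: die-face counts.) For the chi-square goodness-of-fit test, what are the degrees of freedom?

degrees of freedom = 2

df = k − 1 = 3 − 1 = 2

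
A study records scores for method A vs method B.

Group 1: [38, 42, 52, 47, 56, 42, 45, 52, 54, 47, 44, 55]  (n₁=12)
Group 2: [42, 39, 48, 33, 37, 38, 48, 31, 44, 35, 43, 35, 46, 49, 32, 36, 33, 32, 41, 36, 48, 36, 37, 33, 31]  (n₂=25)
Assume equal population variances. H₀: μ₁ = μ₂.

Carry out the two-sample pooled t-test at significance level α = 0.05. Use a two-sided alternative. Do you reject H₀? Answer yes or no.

reject H₀: yes

x̄₁=47.833, s₁=5.875, n₁=12
x̄₂=38.520, s₂=5.924, n₂=25
s_p² = [11·5.875² + 24·5.924²]/35 = 34.9116
SE = √(s_p²·(1/12+1/25)) = 2.0750
t = (47.833−38.520)/2.0750 = 4.4883
df = 35
p-value (two-sided) = 0.00007
At α=0.05: p < α → reject H₀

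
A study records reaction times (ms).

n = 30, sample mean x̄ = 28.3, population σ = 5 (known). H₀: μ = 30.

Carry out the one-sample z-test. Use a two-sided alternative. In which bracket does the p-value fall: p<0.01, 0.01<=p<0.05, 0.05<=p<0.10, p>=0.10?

SE = σ/√n = 5/√30 = 0.9129
z = (x̄−μ₀)/SE = (28.3−30)/0.9129 = -1.8623
p-value (two-sided) = 0.06257
→ bracket: 0.05<=p<0.10

p-value bracket: 0.05<=p<0.10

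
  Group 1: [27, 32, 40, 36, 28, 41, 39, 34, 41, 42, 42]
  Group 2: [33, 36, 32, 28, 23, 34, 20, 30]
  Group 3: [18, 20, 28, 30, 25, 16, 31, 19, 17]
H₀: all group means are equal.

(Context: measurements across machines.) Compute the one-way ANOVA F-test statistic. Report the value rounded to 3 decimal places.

test statistic = 14.942

Group means [36.55, 29.50, 22.67], grand mean 30.071
SSB = Σnᵢ(x̄ᵢ−x̄)² = 957.130; SSW = ΣΣ(x−x̄ᵢ)² = 800.727
MSB = 957.130/2 = 478.5649; MSW = 800.727/25 = 32.0291
F = MSB/MSW = 14.9416
df = (2, 25)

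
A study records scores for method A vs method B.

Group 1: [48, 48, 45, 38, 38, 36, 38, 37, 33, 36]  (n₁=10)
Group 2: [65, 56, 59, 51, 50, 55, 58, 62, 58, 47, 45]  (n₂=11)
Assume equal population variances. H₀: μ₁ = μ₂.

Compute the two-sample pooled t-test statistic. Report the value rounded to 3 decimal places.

x̄₁=39.700, s₁=5.314, n₁=10
x̄₂=55.091, s₂=6.236, n₂=11
s_p² = [9·5.314² + 10·6.236²]/19 = 33.8426
SE = √(s_p²·(1/10+1/11)) = 2.5418
t = (39.700−55.091)/2.5418 = -6.0551
df = 19

test statistic = -6.055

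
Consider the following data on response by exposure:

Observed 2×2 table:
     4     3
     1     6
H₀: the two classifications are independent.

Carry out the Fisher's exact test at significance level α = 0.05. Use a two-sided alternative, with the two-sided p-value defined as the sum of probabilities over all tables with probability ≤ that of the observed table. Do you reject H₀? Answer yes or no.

Margins: r₁=7, r₂=7, c₁=5, c₂=9, n=14
p_obs = C(7,4)·C(7,1)/C(14,5); sum pmf over tables with pmf ≤ p_obs
p-value (two-sided) = 0.26573
At α=0.05: p ≥ α → fail to reject H₀

reject H₀: no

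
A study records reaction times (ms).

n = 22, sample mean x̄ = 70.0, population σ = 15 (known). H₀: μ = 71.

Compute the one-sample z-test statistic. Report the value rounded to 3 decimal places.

SE = σ/√n = 15/√22 = 3.1980
z = (x̄−μ₀)/SE = (70.0−71)/3.1980 = -0.3127

test statistic = -0.313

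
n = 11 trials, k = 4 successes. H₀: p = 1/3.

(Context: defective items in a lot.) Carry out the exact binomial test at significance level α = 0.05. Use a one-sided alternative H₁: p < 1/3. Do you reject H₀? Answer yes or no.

reject H₀: no

Exact binomial: n=11, k=4, p₀=1/3=0.3333
P(X≤4) from Σ C(n,i)·p₀^i·(1−p₀)^(n−i)
p-value (one-sided, H₁ less) = 0.71100
At α=0.05: p ≥ α → fail to reject H₀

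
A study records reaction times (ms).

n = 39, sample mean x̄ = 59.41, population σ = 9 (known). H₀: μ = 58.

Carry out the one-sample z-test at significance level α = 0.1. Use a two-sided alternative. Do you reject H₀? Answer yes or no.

SE = σ/√n = 9/√39 = 1.4412
z = (x̄−μ₀)/SE = (59.41−58)/1.4412 = 0.9784
p-value (two-sided) = 0.32788
At α=0.1: p ≥ α → fail to reject H₀

reject H₀: no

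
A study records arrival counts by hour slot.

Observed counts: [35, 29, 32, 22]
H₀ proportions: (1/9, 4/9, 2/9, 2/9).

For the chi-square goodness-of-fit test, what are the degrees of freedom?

degrees of freedom = 3

df = k − 1 = 4 − 1 = 3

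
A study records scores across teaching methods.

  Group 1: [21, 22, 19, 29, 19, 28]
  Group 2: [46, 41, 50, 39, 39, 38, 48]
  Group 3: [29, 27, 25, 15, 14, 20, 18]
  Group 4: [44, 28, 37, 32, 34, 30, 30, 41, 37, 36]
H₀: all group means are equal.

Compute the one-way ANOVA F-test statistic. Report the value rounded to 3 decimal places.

Group means [23.00, 43.00, 21.14, 34.90], grand mean 31.200
SSB = Σnᵢ(x̄ᵢ−x̄)² = 2223.043; SSW = ΣΣ(x−x̄ᵢ)² = 687.757
MSB = 2223.043/3 = 741.0143; MSW = 687.757/26 = 26.4522
F = MSB/MSW = 28.0133
df = (3, 26)

test statistic = 28.013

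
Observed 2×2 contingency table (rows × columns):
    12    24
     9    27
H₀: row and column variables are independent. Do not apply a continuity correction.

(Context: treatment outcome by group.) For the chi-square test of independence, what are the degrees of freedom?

df = (r−1)(c−1) = (2−1)·(2−1) = 1

degrees of freedom = 1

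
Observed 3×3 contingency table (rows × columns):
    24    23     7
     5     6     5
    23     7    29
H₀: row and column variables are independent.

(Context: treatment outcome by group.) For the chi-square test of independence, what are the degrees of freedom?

df = (r−1)(c−1) = (3−1)·(3−1) = 4

degrees of freedom = 4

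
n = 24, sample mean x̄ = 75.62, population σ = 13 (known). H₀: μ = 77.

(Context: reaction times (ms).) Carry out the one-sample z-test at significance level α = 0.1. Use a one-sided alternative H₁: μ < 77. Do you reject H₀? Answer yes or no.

SE = σ/√n = 13/√24 = 2.6536
z = (x̄−μ₀)/SE = (75.62−77)/2.6536 = -0.5200
p-value (one-sided, H₁ less) = 0.30152
At α=0.1: p ≥ α → fail to reject H₀

reject H₀: no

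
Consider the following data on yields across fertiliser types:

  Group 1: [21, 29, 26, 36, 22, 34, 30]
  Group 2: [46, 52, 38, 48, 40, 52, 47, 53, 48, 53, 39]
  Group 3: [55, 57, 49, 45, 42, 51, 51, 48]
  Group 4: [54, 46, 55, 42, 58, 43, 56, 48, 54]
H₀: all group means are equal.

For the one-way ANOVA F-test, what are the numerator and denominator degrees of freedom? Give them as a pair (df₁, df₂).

degrees of freedom = [3, 31]

k = 4 groups, N = 35 total
df = (k−1, N−k) = (4−1, 35−4) = (3, 31)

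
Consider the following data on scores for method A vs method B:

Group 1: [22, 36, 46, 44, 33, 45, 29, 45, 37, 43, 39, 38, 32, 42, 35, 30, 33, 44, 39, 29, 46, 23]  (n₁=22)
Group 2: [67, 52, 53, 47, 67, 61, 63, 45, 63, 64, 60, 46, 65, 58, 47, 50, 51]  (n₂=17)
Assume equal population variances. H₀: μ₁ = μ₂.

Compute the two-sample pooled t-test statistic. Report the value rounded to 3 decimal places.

test statistic = -8.028

x̄₁=36.818, s₁=7.294, n₁=22
x̄₂=56.412, s₂=7.890, n₂=17
s_p² = [21·7.294² + 16·7.890²]/37 = 57.1187
SE = √(s_p²·(1/22+1/17)) = 2.4405
t = (36.818−56.412)/2.4405 = -8.0284
df = 37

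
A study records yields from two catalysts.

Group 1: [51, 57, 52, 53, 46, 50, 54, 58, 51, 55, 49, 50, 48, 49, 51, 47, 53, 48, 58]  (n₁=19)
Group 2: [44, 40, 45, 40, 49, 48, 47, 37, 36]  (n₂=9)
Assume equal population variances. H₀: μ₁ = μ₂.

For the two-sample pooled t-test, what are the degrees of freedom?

df = n₁ + n₂ − 2 = 19 + 9 − 2 = 26

degrees of freedom = 26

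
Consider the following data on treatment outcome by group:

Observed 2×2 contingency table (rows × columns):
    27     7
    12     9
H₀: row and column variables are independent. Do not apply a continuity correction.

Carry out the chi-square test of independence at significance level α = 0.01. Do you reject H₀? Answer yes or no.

Row totals [34, 21], col totals [39, 16], n=55
χ² = (27−24.11)²/24.11 + (7−9.89)²/9.89 + (12−14.89)²/14.89 + (9−6.11)²/6.11 = 3.1209
df = 1
p-value (upper-tail) = 0.07730
At α=0.01: p ≥ α → fail to reject H₀

reject H₀: no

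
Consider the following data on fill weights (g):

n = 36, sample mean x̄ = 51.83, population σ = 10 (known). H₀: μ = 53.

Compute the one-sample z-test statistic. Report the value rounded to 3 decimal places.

SE = σ/√n = 10/√36 = 1.6667
z = (x̄−μ₀)/SE = (51.83−53)/1.6667 = -0.7020

test statistic = -0.702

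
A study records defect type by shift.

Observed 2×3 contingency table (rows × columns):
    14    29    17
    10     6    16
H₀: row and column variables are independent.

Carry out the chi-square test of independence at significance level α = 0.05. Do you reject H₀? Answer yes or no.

reject H₀: yes

Row totals [60, 32], col totals [24, 35, 33], n=92
χ² = (14−15.65)²/15.65 + (29−22.83)²/22.83 + (17−21.52)²/21.52 + (10−8.35)²/8.35 + (6−12.17)²/12.17 + (16−11.48)²/11.48 = 8.0337
df = 2
p-value (upper-tail) = 0.01801
At α=0.05: p < α → reject H₀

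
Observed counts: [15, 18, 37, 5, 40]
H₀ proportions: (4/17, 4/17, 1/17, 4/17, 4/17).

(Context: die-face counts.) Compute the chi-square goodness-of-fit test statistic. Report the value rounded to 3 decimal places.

n = 115; E_i = n·p_i = [27.06, 27.06, 6.76, 27.06, 27.06]
χ² = (15−27.06)²/27.06 + (18−27.06)²/27.06 + (37−6.76)²/6.76 + (5−27.06)²/27.06 + (40−27.06)²/27.06 = 167.7174
df = 4

test statistic = 167.717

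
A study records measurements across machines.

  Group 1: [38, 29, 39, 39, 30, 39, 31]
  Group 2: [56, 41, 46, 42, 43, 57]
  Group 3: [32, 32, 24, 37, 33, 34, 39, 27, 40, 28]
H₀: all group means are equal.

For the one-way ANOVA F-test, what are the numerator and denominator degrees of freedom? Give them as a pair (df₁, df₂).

k = 3 groups, N = 23 total
df = (k−1, N−k) = (3−1, 23−3) = (2, 20)

degrees of freedom = [2, 20]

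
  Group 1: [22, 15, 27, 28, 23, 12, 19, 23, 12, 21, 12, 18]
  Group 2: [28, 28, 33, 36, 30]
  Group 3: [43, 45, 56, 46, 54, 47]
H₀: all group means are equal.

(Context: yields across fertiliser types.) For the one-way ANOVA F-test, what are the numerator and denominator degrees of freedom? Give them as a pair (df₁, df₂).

degrees of freedom = [2, 20]

k = 3 groups, N = 23 total
df = (k−1, N−k) = (3−1, 23−3) = (2, 20)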